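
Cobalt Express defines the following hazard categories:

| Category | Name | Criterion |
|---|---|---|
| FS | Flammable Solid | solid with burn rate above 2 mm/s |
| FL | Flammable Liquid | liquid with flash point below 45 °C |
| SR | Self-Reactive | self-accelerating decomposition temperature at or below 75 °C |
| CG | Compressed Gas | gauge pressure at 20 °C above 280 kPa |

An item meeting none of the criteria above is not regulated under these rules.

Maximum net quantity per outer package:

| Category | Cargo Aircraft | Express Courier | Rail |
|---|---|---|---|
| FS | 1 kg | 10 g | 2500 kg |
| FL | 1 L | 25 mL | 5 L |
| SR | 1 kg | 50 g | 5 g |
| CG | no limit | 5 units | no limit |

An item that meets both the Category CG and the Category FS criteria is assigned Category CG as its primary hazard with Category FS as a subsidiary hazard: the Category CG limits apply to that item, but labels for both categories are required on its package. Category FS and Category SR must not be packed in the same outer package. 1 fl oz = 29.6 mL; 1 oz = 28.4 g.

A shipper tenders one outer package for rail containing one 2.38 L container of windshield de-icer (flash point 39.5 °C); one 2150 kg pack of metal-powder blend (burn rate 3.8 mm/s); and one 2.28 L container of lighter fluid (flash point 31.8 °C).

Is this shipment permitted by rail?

With flash point 39.5 °C (< 45 °C), the windshield de-icer falls in Category FL.
Burn rate 3.8 mm/s meets the Category FS criterion (Flammable Solid), so the metal-powder blend is Category FS.
The lighter fluid has flash point 31.8 °C, which is < 45 °C, so it is Category FL (Flammable Liquid).
Category FS quantity: 2150 kg.
That is within the Category FS rail limit of 2500 kg.
Category FL net quantity: 2.38 L + 2.28 L = 4.66 L.
That is within the Category FL rail limit of 5 L.
The segregation rule (Category FS with Category SR) does not apply to Category FS with Category FL.
Every hazard category is within its rail limit and no segregation rule is violated.

Yes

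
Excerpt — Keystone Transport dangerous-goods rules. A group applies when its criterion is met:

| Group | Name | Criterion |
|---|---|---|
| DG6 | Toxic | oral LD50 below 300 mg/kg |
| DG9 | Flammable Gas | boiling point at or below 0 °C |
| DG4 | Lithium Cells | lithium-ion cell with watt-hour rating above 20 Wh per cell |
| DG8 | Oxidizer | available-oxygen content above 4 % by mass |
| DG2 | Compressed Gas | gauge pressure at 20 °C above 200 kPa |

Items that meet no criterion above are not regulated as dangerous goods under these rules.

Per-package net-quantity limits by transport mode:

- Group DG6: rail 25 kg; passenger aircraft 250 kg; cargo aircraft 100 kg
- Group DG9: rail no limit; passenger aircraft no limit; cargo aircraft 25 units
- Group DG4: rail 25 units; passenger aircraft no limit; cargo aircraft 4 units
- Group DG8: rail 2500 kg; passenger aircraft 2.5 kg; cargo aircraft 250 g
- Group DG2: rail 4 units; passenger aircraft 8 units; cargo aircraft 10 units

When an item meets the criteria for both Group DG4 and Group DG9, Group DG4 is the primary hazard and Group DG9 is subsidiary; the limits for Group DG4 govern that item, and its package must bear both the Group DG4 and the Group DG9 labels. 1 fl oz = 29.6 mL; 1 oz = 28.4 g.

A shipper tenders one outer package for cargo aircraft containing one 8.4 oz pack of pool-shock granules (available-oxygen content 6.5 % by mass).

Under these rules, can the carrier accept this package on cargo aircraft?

Yes

Pool-shock granules: available-oxygen content 6.5 % by mass > 4 % by mass → Group DG8 (Oxidizer).
Group DG8 quantity: one 8.4 oz pack = 238.56 g.
238.56 g is within the cargo aircraft limit of 250 g for Group DG8.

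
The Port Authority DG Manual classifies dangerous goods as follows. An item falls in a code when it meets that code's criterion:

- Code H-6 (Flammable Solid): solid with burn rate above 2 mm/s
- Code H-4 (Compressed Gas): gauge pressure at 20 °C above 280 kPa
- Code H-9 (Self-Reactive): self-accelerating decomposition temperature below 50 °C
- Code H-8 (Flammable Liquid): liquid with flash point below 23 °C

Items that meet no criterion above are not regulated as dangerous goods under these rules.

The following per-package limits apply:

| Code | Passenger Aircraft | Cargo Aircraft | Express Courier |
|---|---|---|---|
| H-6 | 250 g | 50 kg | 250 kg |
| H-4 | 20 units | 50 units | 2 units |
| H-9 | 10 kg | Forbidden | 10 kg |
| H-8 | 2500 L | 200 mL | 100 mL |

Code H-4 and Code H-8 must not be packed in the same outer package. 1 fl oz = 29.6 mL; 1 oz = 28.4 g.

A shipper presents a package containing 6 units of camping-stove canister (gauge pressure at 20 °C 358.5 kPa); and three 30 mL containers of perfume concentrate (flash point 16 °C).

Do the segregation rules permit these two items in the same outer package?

No

Camping-stove canister: gauge pressure at 20 °C 358.5 kPa > 280 kPa → Code H-4 (Compressed Gas).
With flash point 16 °C (< 23 °C), the perfume concentrate falls in Code H-8.
Code H-4 and Code H-8 may not share an outer package.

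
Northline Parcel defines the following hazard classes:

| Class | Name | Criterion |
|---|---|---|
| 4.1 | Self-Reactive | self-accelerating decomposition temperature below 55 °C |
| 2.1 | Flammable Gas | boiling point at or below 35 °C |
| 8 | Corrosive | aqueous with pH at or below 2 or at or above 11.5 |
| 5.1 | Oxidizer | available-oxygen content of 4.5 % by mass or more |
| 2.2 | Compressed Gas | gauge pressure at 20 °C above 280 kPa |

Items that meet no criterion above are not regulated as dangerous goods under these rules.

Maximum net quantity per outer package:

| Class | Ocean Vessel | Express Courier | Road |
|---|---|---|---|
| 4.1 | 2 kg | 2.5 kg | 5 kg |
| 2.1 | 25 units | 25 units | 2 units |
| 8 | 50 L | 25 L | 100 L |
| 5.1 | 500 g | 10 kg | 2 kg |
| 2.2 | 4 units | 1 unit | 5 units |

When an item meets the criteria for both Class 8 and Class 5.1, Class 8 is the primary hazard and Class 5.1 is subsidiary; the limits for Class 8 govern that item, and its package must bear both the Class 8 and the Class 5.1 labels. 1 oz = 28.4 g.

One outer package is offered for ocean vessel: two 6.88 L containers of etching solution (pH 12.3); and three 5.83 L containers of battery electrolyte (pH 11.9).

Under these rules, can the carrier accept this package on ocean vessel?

Yes

Etching solution: pH 12.3 ≥ 11.5 → Class 8 (Corrosive).
The battery electrolyte has pH 11.9, which is ≥ 11.5, so it is Class 8 (Corrosive).
Total Class 8: (two 6.88 L containers = 13.76 L) + (three 5.83 L containers = 17.49 L) = 31.25 L.
That is within the Class 8 ocean vessel limit of 50 L.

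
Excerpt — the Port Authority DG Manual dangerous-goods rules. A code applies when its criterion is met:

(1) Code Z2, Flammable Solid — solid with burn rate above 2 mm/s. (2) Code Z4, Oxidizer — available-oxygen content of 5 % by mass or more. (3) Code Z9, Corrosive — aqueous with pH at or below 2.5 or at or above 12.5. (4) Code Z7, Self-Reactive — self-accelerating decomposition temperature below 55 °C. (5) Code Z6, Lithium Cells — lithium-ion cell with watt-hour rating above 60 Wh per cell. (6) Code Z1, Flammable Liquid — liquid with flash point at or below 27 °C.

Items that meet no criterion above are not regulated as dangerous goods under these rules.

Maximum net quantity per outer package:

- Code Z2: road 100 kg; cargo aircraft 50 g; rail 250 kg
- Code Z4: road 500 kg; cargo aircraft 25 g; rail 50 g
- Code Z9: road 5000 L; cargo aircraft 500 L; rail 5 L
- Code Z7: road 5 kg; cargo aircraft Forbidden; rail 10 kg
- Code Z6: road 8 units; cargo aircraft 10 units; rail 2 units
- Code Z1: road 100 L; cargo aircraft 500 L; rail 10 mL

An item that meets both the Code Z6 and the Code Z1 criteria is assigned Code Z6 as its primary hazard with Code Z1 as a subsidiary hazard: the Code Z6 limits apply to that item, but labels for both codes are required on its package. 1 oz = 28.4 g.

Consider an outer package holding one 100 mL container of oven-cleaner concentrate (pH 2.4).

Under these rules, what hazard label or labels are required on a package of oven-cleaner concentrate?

With pH 2.4 (≤ 2.5), the oven-cleaner concentrate falls in Code Z9.
Only the Code Z9 label is required.

Code Z9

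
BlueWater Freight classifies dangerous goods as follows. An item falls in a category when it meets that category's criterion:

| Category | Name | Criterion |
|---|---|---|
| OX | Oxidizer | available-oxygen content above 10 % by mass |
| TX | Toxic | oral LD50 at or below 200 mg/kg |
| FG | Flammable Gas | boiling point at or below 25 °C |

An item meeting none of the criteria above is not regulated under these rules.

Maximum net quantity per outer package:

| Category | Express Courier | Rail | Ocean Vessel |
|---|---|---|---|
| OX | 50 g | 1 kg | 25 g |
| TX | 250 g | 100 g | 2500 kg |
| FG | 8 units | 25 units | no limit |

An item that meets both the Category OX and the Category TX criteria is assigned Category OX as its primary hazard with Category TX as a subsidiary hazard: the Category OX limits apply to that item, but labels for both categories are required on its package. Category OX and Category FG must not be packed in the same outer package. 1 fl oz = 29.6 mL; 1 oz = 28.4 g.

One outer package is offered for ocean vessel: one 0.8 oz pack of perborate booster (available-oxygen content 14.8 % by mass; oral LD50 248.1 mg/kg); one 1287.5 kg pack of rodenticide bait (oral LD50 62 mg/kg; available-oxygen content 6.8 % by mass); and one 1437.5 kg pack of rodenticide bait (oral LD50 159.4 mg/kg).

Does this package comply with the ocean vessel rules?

Available-oxygen content 14.8 % by mass meets the Category OX criterion (Oxidizer), so the perborate booster is Category OX.
Rodenticide bait: oral LD50 62 mg/kg ≤ 200 mg/kg → Category TX (Toxic).
Oral LD50 159.4 mg/kg meets the Category TX criterion (Toxic), so the rodenticide bait is Category TX.
Total Category TX: 1287.5 kg + 1437.5 kg = 2725 kg.
That exceeds the Category TX ocean vessel limit of 2500 kg.
Category OX quantity: one 0.8 oz pack = 22.72 g.
That is within the Category OX ocean vessel limit of 25 g.
The segregation rule (Category OX with Category FG) does not apply to Category TX with Category OX.

No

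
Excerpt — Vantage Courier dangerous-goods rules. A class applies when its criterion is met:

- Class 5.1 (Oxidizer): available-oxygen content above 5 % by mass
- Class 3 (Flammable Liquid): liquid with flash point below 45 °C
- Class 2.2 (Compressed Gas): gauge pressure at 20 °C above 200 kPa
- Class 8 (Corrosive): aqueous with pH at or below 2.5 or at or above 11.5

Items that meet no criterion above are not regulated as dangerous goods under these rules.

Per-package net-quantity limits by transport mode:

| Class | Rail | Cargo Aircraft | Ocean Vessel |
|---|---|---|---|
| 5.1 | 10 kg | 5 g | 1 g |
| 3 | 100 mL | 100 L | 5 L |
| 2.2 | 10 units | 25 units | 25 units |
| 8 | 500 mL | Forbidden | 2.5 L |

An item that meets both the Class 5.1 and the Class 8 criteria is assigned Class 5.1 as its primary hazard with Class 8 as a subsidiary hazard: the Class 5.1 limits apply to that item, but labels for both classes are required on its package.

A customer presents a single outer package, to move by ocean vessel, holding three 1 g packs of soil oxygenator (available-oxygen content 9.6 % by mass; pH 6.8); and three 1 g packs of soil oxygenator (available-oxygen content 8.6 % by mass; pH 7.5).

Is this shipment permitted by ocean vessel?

No

Available-oxygen content 9.6 % by mass meets the Class 5.1 criterion (Oxidizer), so the soil oxygenator is Class 5.1.
The soil oxygenator has available-oxygen content 8.6 % by mass, which is > 5 % by mass, so it is Class 5.1 (Oxidizer).
Total Class 5.1: (three 1 g packs = 3 g) + (three 1 g packs = 3 g) = 6 g.
That exceeds the Class 5.1 ocean vessel limit of 1 g.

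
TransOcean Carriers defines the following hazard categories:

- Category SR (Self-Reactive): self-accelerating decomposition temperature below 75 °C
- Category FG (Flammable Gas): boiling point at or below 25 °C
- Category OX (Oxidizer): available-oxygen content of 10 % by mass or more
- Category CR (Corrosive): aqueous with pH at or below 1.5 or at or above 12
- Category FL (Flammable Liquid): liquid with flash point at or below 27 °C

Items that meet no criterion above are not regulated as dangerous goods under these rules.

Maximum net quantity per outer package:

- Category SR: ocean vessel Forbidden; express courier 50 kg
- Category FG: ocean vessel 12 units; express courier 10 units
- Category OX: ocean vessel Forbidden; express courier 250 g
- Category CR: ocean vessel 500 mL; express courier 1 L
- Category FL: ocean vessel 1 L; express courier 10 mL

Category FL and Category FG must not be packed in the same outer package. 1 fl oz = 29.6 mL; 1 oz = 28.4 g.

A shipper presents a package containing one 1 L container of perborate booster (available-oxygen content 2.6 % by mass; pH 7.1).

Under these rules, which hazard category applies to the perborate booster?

Not regulated

available-oxygen content 2.6 % by mass is not above 10 % by mass, so Category OX does not apply.
pH 7.1 is between 1.5 and 12, so Category CR does not apply.
No criterion is met, so the item is not regulated.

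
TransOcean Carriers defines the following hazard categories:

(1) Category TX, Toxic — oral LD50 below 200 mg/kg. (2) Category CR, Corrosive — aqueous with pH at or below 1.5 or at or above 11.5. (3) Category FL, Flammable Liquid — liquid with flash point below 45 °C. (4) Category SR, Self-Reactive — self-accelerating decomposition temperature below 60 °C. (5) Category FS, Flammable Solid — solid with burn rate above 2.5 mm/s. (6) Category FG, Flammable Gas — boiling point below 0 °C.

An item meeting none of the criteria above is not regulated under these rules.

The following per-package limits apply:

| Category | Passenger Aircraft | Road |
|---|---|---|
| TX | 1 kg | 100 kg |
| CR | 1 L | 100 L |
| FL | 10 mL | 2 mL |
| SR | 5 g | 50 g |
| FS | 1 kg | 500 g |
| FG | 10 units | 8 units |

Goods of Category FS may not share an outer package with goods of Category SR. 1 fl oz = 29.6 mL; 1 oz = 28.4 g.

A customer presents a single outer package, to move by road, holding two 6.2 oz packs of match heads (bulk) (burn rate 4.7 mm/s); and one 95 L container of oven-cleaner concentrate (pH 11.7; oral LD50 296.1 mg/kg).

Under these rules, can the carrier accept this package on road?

With burn rate 4.7 mm/s (> 2.5 mm/s), the match heads (bulk) fall in Category FS.
The oven-cleaner concentrate has pH 11.7, which is ≥ 11.5, so it is Category CR (Corrosive).
Category FS quantity: two 6.2 oz packs = 352.16 g.
That is within the Category FS road limit of 500 g.
Category CR quantity: 95 L.
95 L ≤ 100 L (road limit, Category CR) — within limit.
The segregation rule (Category FS with Category SR) does not apply to Category FS with Category CR.
Every hazard category is within its road limit and no segregation rule is violated.

Yes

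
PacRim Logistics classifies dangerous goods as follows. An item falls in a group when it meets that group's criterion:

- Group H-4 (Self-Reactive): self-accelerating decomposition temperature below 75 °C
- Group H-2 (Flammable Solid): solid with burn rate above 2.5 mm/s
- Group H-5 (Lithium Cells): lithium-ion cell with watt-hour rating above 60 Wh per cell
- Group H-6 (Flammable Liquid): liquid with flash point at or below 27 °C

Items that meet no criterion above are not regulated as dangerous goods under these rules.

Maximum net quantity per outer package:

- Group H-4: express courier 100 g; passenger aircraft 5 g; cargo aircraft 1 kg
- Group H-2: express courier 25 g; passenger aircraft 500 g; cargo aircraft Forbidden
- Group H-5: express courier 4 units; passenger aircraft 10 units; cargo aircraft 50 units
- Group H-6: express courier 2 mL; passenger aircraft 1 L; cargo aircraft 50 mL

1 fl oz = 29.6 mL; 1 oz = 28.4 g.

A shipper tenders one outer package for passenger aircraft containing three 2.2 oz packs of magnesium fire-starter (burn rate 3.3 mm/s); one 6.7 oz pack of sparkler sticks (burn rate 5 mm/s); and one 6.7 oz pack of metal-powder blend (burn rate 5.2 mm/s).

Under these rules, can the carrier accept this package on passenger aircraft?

With burn rate 3.3 mm/s (> 2.5 mm/s), the magnesium fire-starter falls in Group H-2.
Sparkler sticks: burn rate 5 mm/s > 2.5 mm/s → Group H-2 (Flammable Solid).
With burn rate 5.2 mm/s (> 2.5 mm/s), the metal-powder blend falls in Group H-2.
Group H-2 net quantity: (three 2.2 oz packs = 187.44 g) + (one 6.7 oz pack = 190.28 g) + (one 6.7 oz pack = 190.28 g) = 568 g.
568 g exceeds the passenger aircraft limit of 500 g for Group H-2.

No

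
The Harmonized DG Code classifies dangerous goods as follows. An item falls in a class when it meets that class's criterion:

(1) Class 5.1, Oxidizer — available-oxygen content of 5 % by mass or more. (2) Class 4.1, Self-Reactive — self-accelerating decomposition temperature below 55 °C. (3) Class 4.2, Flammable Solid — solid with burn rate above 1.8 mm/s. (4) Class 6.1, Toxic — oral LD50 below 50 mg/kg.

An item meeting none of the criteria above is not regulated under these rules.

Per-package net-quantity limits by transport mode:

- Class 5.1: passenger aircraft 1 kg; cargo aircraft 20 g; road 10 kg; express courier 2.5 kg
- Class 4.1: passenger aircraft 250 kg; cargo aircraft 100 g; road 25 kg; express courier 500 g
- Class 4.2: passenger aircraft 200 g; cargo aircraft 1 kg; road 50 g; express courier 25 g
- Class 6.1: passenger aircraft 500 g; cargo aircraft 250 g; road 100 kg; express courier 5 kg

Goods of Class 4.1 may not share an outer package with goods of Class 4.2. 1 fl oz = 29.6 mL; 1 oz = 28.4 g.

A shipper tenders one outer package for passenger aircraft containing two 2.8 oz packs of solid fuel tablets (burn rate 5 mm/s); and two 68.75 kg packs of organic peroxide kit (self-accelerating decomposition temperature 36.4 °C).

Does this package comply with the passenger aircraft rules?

The solid fuel tablets have burn rate 5 mm/s, which is > 1.8 mm/s, so they are Class 4.2 (Flammable Solid).
The organic peroxide kit has self-accelerating decomposition temperature 36.4 °C, which is < 55 °C, so it is Class 4.1 (Self-Reactive).
Class 4.1 quantity: two 68.75 kg packs = 137.5 kg.
137.5 kg ≤ 250 kg (passenger aircraft limit, Class 4.1) — within limit.
Class 4.2 quantity: two 2.8 oz packs = 159.04 g.
159.04 g is within the passenger aircraft limit of 200 g for Class 4.2.
Class 4.1 and Class 4.2 may not share an outer package.

No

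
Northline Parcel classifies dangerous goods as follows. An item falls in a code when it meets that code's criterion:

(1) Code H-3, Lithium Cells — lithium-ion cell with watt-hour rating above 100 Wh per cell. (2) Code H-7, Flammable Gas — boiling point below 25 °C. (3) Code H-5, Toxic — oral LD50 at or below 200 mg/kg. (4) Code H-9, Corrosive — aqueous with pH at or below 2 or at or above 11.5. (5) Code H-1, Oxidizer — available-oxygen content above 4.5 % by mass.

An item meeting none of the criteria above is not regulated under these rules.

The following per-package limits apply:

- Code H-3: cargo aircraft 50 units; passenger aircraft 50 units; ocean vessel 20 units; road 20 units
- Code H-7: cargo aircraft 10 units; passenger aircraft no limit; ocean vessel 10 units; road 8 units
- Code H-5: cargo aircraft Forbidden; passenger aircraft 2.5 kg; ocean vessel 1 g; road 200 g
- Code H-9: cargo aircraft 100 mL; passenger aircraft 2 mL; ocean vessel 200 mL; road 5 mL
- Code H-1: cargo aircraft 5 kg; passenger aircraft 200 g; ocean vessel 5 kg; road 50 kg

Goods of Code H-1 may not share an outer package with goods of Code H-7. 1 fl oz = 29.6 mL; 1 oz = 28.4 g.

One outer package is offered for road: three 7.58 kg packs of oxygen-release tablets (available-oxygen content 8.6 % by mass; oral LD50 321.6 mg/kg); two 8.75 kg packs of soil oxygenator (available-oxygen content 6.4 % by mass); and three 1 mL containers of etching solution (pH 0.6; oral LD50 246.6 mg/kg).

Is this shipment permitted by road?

Available-oxygen content 8.6 % by mass meets the Code H-1 criterion (Oxidizer), so the oxygen-release tablets are Code H-1.
The soil oxygenator has available-oxygen content 6.4 % by mass, which is > 4.5 % by mass, so it is Code H-1 (Oxidizer).
pH 0.6 meets the Code H-9 criterion (Corrosive), so the etching solution is Code H-9.
Code H-1 net quantity: (three 7.58 kg packs = 22.74 kg) + (two 8.75 kg packs = 17.5 kg) = 40.24 kg.
That is within the Code H-1 road limit of 50 kg.
Code H-9 quantity: three 1 mL containers = 3 mL.
3 mL ≤ 5 mL (road limit, Code H-9) — within limit.
The segregation rule (Code H-1 with Code H-7) does not apply to Code H-1 with Code H-9.
Every hazard code is within its road limit and no segregation rule is violated.

Yes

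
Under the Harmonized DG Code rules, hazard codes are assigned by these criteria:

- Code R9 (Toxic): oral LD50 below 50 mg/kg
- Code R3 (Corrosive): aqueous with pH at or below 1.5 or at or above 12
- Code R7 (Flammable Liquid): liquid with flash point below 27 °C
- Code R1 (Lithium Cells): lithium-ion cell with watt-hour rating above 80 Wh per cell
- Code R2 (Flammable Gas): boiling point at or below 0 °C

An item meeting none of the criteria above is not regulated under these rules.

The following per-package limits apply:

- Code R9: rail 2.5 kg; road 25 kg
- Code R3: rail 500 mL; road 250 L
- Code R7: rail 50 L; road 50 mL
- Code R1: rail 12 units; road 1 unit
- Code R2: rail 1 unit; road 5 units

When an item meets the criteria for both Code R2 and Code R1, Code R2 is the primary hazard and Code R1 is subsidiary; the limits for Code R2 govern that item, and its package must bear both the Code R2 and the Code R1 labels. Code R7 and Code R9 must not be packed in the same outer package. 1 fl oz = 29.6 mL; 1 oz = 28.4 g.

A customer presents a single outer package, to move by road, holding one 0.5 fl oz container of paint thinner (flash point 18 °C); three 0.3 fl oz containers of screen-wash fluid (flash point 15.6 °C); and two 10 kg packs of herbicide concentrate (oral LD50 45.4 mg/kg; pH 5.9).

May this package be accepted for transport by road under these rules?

The paint thinner has flash point 18 °C, which is < 27 °C, so it is Code R7 (Flammable Liquid).
Flash point 15.6 °C meets the Code R7 criterion (Flammable Liquid), so the screen-wash fluid is Code R7.
The herbicide concentrate has oral LD50 45.4 mg/kg, which is < 50 mg/kg, so it is Code R9 (Toxic).
Total Code R7: (one 0.5 fl oz container = 14.8 mL) + (three 0.3 fl oz containers = 26.64 mL) = 41.44 mL.
41.44 mL is within the road limit of 50 mL for Code R7.
Code R9 quantity: two 10 kg packs = 20 kg.
That is within the Code R9 road limit of 25 kg.
Code R7 and Code R9 may not share an outer package.

No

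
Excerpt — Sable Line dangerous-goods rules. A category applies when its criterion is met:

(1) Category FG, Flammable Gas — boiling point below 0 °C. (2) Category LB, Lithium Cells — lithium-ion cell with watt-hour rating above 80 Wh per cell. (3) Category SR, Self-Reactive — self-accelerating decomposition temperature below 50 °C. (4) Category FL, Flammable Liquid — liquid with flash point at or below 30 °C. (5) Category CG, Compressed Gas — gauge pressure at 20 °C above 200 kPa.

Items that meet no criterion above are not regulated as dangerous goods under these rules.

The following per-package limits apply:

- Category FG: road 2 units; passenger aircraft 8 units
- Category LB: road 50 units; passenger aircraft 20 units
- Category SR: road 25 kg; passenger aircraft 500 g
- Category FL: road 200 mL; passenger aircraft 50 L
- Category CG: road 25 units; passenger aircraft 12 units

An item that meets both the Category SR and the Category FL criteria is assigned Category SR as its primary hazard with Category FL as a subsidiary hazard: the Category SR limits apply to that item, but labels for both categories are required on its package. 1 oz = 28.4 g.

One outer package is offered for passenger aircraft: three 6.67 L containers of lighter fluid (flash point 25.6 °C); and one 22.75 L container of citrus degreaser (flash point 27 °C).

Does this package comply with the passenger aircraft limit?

The lighter fluid has flash point 25.6 °C, which is ≤ 30 °C, so it is Category FL (Flammable Liquid).
Citrus degreaser: flash point 27 °C ≤ 30 °C → Category FL (Flammable Liquid).
Category FL net quantity: (three 6.67 L containers = 20.01 L) + 22.75 L = 42.76 L.
42.76 L ≤ 50 L (passenger aircraft limit, Category FL) — within limit.

Yes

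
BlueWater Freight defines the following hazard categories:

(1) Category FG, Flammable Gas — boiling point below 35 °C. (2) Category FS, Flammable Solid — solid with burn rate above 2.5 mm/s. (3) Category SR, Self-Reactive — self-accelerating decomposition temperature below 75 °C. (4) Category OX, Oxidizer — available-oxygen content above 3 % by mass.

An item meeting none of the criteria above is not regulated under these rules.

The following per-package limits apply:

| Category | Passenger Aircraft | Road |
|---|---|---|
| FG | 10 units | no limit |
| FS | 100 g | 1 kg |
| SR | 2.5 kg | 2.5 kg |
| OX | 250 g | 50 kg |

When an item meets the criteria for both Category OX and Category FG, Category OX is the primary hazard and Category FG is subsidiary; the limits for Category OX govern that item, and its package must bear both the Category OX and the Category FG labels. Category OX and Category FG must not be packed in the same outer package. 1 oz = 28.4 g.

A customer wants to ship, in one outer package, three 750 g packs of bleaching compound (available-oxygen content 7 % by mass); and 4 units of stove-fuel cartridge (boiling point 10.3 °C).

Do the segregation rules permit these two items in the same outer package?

No

With available-oxygen content 7 % by mass (> 3 % by mass), the bleaching compound falls in Category OX.
With boiling point 10.3 °C (< 35 °C), the stove-fuel cartridge falls in Category FG.
Category OX and Category FG may not share an outer package.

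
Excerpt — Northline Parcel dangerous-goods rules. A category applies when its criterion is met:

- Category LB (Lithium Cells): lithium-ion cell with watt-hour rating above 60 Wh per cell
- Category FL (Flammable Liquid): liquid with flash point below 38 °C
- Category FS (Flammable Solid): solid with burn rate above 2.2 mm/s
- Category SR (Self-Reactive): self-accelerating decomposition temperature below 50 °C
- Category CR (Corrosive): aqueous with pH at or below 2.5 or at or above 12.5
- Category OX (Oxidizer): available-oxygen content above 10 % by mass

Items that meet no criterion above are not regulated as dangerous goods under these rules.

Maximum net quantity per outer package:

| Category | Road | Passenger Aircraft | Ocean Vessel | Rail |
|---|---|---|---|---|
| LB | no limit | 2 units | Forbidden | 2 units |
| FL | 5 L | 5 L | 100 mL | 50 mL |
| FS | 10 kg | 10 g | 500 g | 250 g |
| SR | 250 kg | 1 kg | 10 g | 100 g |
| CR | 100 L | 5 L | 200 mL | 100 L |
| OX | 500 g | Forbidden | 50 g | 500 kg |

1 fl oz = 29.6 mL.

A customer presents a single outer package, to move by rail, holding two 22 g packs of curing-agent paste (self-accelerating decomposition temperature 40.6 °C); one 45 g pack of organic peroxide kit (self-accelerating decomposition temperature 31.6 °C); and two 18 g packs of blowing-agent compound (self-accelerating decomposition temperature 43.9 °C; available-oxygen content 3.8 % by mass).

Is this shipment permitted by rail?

No

Self-accelerating decomposition temperature 40.6 °C meets the Category SR criterion (Self-Reactive), so the curing-agent paste is Category SR.
With self-accelerating decomposition temperature 31.6 °C (< 50 °C), the organic peroxide kit falls in Category SR.
With self-accelerating decomposition temperature 43.9 °C (< 50 °C), the blowing-agent compound falls in Category SR.
Category SR net quantity: (two 22 g packs = 44 g) + 45 g + (two 18 g packs = 36 g) = 125 g.
125 g exceeds the rail limit of 100 g for Category SR.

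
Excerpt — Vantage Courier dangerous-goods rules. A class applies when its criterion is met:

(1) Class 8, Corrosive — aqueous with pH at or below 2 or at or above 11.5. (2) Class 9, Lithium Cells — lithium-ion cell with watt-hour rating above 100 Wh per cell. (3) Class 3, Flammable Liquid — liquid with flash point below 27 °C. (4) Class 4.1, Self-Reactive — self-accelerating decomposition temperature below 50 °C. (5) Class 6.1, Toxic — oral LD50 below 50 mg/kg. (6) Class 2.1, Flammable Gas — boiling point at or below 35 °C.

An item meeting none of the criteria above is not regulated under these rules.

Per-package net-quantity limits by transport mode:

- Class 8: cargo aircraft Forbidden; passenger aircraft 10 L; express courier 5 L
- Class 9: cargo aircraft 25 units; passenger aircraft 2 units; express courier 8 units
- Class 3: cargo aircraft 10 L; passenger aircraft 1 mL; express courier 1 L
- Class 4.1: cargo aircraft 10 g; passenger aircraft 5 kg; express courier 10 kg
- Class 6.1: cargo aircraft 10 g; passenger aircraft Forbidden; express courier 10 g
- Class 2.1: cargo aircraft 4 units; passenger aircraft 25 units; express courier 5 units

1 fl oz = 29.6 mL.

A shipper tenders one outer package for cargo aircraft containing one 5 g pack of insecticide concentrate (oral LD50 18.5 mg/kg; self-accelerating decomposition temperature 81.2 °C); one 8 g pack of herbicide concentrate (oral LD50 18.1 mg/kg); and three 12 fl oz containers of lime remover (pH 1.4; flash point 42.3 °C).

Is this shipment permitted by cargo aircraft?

Oral LD50 18.5 mg/kg meets the Class 6.1 criterion (Toxic), so the insecticide concentrate is Class 6.1.
The herbicide concentrate has oral LD50 18.1 mg/kg, which is < 50 mg/kg, so it is Class 6.1 (Toxic).
With pH 1.4 (≤ 2), the lime remover falls in Class 8.
Class 8 quantity: three 12 fl oz containers = 1065.6 mL.
By cargo aircraft, Class 8 is Forbidden regardless of quantity.
Class 6.1 net quantity: 5 g + 8 g = 13 g.
That exceeds the Class 6.1 cargo aircraft limit of 10 g.

No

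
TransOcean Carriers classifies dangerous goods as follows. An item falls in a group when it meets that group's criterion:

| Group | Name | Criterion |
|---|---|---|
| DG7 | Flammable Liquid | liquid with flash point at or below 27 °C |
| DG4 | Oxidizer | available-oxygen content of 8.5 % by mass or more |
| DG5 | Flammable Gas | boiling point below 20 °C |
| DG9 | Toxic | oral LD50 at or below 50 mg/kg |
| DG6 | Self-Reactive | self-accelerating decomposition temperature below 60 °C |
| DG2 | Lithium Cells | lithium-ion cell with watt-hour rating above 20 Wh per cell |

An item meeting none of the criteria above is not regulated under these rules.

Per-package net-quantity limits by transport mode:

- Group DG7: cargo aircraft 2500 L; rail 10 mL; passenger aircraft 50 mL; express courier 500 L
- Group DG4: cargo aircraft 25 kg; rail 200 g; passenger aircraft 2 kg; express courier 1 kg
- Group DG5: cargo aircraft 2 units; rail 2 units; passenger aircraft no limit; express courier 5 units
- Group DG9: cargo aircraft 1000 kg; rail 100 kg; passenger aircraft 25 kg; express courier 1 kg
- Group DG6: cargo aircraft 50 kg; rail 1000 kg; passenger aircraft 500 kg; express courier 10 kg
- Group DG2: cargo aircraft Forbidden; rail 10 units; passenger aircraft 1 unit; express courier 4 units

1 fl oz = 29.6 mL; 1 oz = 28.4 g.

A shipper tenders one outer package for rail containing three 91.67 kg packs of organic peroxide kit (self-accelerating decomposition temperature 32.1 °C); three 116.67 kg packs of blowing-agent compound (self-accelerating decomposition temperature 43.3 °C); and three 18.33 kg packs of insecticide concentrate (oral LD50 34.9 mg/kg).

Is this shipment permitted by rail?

Yes

Self-accelerating decomposition temperature 32.1 °C meets the Group DG6 criterion (Self-Reactive), so the organic peroxide kit is Group DG6.
Self-accelerating decomposition temperature 43.3 °C meets the Group DG6 criterion (Self-Reactive), so the blowing-agent compound is Group DG6.
With oral LD50 34.9 mg/kg (≤ 50 mg/kg), the insecticide concentrate falls in Group DG9.
Group DG9 quantity: three 18.33 kg packs = 54.99 kg.
That is within the Group DG9 rail limit of 100 kg.
Group DG6 net quantity: (three 91.67 kg packs = 275.01 kg) + (three 116.67 kg packs = 350.01 kg) = 625.02 kg.
That is within the Group DG6 rail limit of 1000 kg.
Every hazard group is within its rail limit and no segregation rule is violated.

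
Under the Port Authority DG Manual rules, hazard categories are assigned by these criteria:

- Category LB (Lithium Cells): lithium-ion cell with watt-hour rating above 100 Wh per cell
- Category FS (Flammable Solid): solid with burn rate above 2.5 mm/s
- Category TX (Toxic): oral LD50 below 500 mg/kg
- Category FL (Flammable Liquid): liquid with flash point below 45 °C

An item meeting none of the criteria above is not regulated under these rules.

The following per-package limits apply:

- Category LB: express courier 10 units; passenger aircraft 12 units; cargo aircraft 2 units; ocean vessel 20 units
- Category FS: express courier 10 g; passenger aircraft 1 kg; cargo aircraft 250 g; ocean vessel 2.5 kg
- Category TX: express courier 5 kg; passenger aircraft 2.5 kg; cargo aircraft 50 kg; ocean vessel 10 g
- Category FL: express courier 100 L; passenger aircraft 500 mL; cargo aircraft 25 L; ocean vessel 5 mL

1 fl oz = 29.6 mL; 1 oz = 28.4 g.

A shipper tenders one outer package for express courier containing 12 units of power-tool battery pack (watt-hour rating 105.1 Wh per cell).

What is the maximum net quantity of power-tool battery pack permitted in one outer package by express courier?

The power-tool battery pack has watt-hour rating 105.1 Wh per cell, which is > 100 Wh per cell, so it is Category LB (Lithium Cells).
The express courier limit for Category LB is 10 units.

10 units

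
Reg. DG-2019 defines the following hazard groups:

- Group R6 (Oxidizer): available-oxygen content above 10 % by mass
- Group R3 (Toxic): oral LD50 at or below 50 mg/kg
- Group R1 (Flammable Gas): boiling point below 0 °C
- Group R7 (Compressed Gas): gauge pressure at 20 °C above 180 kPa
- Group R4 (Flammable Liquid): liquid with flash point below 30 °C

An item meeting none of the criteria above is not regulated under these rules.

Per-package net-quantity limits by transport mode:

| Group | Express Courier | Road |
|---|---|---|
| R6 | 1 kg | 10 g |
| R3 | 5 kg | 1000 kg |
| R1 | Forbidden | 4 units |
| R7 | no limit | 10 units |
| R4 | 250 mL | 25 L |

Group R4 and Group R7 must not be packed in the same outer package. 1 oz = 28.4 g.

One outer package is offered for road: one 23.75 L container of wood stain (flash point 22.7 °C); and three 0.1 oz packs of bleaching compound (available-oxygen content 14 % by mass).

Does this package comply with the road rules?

The wood stain has flash point 22.7 °C, which is < 30 °C, so it is Group R4 (Flammable Liquid).
The bleaching compound has available-oxygen content 14 % by mass, which is > 10 % by mass, so it is Group R6 (Oxidizer).
Group R4 quantity: 23.75 L.
23.75 L ≤ 25 L (road limit, Group R4) — within limit.
Group R6 quantity: three 0.1 oz packs = 8.52 g.
8.52 g is within the road limit of 10 g for Group R6.
The segregation rule (Group R4 with Group R7) does not apply to Group R4 with Group R6.
Every hazard group is within its road limit and no segregation rule is violated.

Yes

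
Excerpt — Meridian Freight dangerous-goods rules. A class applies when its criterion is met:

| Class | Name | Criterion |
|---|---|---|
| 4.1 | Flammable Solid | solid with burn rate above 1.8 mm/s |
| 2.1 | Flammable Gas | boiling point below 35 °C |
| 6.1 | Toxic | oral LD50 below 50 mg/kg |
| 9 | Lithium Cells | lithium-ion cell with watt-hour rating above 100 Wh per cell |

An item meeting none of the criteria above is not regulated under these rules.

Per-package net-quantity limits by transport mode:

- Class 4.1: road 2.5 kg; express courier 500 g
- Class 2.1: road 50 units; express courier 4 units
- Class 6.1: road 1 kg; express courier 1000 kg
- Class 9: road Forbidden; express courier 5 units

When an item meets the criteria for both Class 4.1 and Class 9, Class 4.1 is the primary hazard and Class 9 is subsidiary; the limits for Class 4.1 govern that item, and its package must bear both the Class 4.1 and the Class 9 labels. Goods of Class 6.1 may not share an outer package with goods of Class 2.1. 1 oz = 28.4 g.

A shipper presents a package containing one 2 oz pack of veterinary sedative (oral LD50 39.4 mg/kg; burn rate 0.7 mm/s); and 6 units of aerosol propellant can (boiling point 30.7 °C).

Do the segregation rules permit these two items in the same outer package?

Veterinary sedative: oral LD50 39.4 mg/kg < 50 mg/kg → Class 6.1 (Toxic).
Aerosol propellant can: boiling point 30.7 °C < 35 °C → Class 2.1 (Flammable Gas).
Class 6.1 and Class 2.1 may not share an outer package.

No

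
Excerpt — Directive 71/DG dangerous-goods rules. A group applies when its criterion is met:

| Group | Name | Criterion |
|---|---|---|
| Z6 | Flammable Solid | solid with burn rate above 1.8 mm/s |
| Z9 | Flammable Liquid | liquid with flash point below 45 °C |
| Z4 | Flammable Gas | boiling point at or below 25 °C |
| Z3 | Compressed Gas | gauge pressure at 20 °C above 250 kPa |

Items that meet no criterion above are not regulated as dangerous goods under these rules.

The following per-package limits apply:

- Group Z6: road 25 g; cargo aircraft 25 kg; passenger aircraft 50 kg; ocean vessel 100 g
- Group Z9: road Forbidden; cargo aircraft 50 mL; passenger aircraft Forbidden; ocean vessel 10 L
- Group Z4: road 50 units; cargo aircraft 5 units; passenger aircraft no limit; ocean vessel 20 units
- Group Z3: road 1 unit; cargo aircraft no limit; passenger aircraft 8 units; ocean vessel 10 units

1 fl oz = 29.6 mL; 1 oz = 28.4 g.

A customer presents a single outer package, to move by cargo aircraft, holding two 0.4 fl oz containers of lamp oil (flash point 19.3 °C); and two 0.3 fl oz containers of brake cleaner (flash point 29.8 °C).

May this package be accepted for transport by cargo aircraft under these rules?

Yes

The lamp oil has flash point 19.3 °C, which is < 45 °C, so it is Group Z9 (Flammable Liquid).
With flash point 29.8 °C (< 45 °C), the brake cleaner falls in Group Z9.
Group Z9 net quantity: (two 0.4 fl oz containers = 23.68 mL) + (two 0.3 fl oz containers = 17.76 mL) = 41.44 mL.
That is within the Group Z9 cargo aircraft limit of 50 mL.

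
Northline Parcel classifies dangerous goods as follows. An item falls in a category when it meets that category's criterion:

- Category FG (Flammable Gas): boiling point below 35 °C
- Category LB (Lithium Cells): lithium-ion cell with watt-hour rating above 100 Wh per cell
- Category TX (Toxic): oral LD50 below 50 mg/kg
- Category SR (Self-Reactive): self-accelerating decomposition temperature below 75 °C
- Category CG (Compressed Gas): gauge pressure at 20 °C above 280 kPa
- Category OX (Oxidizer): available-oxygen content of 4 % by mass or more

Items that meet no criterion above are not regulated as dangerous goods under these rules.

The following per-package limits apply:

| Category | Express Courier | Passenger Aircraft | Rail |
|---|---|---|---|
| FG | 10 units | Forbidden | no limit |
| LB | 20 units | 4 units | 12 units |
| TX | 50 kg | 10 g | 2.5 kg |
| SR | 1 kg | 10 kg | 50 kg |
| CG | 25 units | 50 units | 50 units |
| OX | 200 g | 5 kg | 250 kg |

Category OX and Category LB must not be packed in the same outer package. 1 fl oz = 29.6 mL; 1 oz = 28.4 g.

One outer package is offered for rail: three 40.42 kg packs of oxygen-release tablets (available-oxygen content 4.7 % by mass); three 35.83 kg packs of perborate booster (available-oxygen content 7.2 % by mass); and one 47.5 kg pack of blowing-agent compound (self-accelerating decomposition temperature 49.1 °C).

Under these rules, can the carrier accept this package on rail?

Available-oxygen content 4.7 % by mass meets the Category OX criterion (Oxidizer), so the oxygen-release tablets are Category OX.
Available-oxygen content 7.2 % by mass meets the Category OX criterion (Oxidizer), so the perborate booster is Category OX.
With self-accelerating decomposition temperature 49.1 °C (< 75 °C), the blowing-agent compound falls in Category SR.
Category OX net quantity: (three 40.42 kg packs = 121.26 kg) + (three 35.83 kg packs = 107.49 kg) = 228.75 kg.
228.75 kg ≤ 250 kg (rail limit, Category OX) — within limit.
Category SR quantity: 47.5 kg.
That is within the Category SR rail limit of 50 kg.
The segregation rule (Category OX with Category LB) does not apply to Category OX with Category SR.
Every hazard category is within its rail limit and no segregation rule is violated.

Yes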